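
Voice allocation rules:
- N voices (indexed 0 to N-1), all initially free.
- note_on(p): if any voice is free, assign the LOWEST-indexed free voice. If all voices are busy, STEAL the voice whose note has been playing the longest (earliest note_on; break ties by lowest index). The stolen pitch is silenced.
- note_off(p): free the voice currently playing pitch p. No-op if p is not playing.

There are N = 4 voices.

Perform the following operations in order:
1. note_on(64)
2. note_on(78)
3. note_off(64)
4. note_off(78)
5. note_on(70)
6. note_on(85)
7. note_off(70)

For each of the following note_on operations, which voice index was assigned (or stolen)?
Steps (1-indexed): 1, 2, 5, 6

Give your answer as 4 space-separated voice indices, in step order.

Op 1: note_on(64): voice 0 is free -> assigned | voices=[64 - - -]
Op 2: note_on(78): voice 1 is free -> assigned | voices=[64 78 - -]
Op 3: note_off(64): free voice 0 | voices=[- 78 - -]
Op 4: note_off(78): free voice 1 | voices=[- - - -]
Op 5: note_on(70): voice 0 is free -> assigned | voices=[70 - - -]
Op 6: note_on(85): voice 1 is free -> assigned | voices=[70 85 - -]
Op 7: note_off(70): free voice 0 | voices=[- 85 - -]

Answer: 0 1 0 1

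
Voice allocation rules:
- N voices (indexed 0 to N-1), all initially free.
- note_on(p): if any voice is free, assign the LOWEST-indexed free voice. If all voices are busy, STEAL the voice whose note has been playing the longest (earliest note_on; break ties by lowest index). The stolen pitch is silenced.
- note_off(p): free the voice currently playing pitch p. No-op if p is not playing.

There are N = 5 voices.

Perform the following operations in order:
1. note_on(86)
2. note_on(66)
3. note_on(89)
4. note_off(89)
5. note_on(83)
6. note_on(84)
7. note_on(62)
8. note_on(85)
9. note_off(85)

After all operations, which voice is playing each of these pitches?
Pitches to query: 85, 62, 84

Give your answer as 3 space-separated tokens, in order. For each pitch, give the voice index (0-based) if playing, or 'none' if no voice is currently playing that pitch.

Answer: none 4 3

Derivation:
Op 1: note_on(86): voice 0 is free -> assigned | voices=[86 - - - -]
Op 2: note_on(66): voice 1 is free -> assigned | voices=[86 66 - - -]
Op 3: note_on(89): voice 2 is free -> assigned | voices=[86 66 89 - -]
Op 4: note_off(89): free voice 2 | voices=[86 66 - - -]
Op 5: note_on(83): voice 2 is free -> assigned | voices=[86 66 83 - -]
Op 6: note_on(84): voice 3 is free -> assigned | voices=[86 66 83 84 -]
Op 7: note_on(62): voice 4 is free -> assigned | voices=[86 66 83 84 62]
Op 8: note_on(85): all voices busy, STEAL voice 0 (pitch 86, oldest) -> assign | voices=[85 66 83 84 62]
Op 9: note_off(85): free voice 0 | voices=[- 66 83 84 62]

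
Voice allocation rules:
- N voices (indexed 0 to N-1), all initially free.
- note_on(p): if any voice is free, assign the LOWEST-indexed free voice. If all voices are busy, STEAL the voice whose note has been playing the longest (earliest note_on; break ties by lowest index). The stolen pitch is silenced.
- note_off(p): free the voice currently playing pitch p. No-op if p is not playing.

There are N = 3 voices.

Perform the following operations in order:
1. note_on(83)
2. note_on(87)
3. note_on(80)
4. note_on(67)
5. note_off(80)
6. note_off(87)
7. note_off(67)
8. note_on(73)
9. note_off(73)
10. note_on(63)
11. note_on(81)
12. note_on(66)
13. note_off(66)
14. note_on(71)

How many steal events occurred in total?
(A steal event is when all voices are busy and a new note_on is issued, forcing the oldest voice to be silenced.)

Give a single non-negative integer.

Answer: 1

Derivation:
Op 1: note_on(83): voice 0 is free -> assigned | voices=[83 - -]
Op 2: note_on(87): voice 1 is free -> assigned | voices=[83 87 -]
Op 3: note_on(80): voice 2 is free -> assigned | voices=[83 87 80]
Op 4: note_on(67): all voices busy, STEAL voice 0 (pitch 83, oldest) -> assign | voices=[67 87 80]
Op 5: note_off(80): free voice 2 | voices=[67 87 -]
Op 6: note_off(87): free voice 1 | voices=[67 - -]
Op 7: note_off(67): free voice 0 | voices=[- - -]
Op 8: note_on(73): voice 0 is free -> assigned | voices=[73 - -]
Op 9: note_off(73): free voice 0 | voices=[- - -]
Op 10: note_on(63): voice 0 is free -> assigned | voices=[63 - -]
Op 11: note_on(81): voice 1 is free -> assigned | voices=[63 81 -]
Op 12: note_on(66): voice 2 is free -> assigned | voices=[63 81 66]
Op 13: note_off(66): free voice 2 | voices=[63 81 -]
Op 14: note_on(71): voice 2 is free -> assigned | voices=[63 81 71]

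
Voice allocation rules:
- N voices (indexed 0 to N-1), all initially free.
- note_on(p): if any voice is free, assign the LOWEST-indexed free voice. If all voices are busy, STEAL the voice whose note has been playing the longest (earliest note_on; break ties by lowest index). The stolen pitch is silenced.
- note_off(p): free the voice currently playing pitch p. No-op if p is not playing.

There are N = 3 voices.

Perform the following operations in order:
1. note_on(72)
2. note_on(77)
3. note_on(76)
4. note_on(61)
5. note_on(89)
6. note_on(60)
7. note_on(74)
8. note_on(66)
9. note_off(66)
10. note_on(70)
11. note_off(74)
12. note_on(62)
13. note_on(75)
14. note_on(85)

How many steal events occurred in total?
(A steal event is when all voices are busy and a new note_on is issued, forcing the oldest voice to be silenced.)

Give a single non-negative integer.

Answer: 7

Derivation:
Op 1: note_on(72): voice 0 is free -> assigned | voices=[72 - -]
Op 2: note_on(77): voice 1 is free -> assigned | voices=[72 77 -]
Op 3: note_on(76): voice 2 is free -> assigned | voices=[72 77 76]
Op 4: note_on(61): all voices busy, STEAL voice 0 (pitch 72, oldest) -> assign | voices=[61 77 76]
Op 5: note_on(89): all voices busy, STEAL voice 1 (pitch 77, oldest) -> assign | voices=[61 89 76]
Op 6: note_on(60): all voices busy, STEAL voice 2 (pitch 76, oldest) -> assign | voices=[61 89 60]
Op 7: note_on(74): all voices busy, STEAL voice 0 (pitch 61, oldest) -> assign | voices=[74 89 60]
Op 8: note_on(66): all voices busy, STEAL voice 1 (pitch 89, oldest) -> assign | voices=[74 66 60]
Op 9: note_off(66): free voice 1 | voices=[74 - 60]
Op 10: note_on(70): voice 1 is free -> assigned | voices=[74 70 60]
Op 11: note_off(74): free voice 0 | voices=[- 70 60]
Op 12: note_on(62): voice 0 is free -> assigned | voices=[62 70 60]
Op 13: note_on(75): all voices busy, STEAL voice 2 (pitch 60, oldest) -> assign | voices=[62 70 75]
Op 14: note_on(85): all voices busy, STEAL voice 1 (pitch 70, oldest) -> assign | voices=[62 85 75]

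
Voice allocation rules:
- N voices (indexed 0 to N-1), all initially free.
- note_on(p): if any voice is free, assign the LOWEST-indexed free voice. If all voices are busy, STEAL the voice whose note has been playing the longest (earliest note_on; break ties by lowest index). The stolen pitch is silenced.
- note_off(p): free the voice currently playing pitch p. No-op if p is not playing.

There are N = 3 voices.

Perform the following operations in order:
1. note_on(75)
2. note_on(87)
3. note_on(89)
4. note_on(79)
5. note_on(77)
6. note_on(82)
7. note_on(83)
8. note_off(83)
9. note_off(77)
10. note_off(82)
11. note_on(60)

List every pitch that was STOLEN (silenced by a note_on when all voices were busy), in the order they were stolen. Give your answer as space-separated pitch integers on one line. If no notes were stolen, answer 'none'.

Answer: 75 87 89 79

Derivation:
Op 1: note_on(75): voice 0 is free -> assigned | voices=[75 - -]
Op 2: note_on(87): voice 1 is free -> assigned | voices=[75 87 -]
Op 3: note_on(89): voice 2 is free -> assigned | voices=[75 87 89]
Op 4: note_on(79): all voices busy, STEAL voice 0 (pitch 75, oldest) -> assign | voices=[79 87 89]
Op 5: note_on(77): all voices busy, STEAL voice 1 (pitch 87, oldest) -> assign | voices=[79 77 89]
Op 6: note_on(82): all voices busy, STEAL voice 2 (pitch 89, oldest) -> assign | voices=[79 77 82]
Op 7: note_on(83): all voices busy, STEAL voice 0 (pitch 79, oldest) -> assign | voices=[83 77 82]
Op 8: note_off(83): free voice 0 | voices=[- 77 82]
Op 9: note_off(77): free voice 1 | voices=[- - 82]
Op 10: note_off(82): free voice 2 | voices=[- - -]
Op 11: note_on(60): voice 0 is free -> assigned | voices=[60 - -]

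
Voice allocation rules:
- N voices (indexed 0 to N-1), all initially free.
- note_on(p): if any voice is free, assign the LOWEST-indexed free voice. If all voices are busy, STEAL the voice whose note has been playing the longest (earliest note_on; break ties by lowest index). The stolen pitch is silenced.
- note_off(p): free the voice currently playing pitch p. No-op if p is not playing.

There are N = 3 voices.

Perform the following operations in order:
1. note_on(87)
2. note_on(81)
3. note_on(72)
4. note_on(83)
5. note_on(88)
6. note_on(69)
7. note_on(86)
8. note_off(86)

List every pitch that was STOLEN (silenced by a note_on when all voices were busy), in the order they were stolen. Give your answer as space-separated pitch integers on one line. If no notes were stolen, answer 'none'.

Answer: 87 81 72 83

Derivation:
Op 1: note_on(87): voice 0 is free -> assigned | voices=[87 - -]
Op 2: note_on(81): voice 1 is free -> assigned | voices=[87 81 -]
Op 3: note_on(72): voice 2 is free -> assigned | voices=[87 81 72]
Op 4: note_on(83): all voices busy, STEAL voice 0 (pitch 87, oldest) -> assign | voices=[83 81 72]
Op 5: note_on(88): all voices busy, STEAL voice 1 (pitch 81, oldest) -> assign | voices=[83 88 72]
Op 6: note_on(69): all voices busy, STEAL voice 2 (pitch 72, oldest) -> assign | voices=[83 88 69]
Op 7: note_on(86): all voices busy, STEAL voice 0 (pitch 83, oldest) -> assign | voices=[86 88 69]
Op 8: note_off(86): free voice 0 | voices=[- 88 69]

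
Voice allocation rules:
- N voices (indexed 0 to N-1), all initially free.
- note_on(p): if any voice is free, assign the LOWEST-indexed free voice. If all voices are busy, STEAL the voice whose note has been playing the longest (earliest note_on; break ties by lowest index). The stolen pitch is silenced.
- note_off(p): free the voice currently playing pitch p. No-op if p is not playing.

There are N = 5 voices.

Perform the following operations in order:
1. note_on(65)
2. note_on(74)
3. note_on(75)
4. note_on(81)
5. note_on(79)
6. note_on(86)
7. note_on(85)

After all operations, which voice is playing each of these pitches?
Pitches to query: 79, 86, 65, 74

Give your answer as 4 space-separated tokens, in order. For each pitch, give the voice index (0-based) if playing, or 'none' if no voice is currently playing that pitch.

Op 1: note_on(65): voice 0 is free -> assigned | voices=[65 - - - -]
Op 2: note_on(74): voice 1 is free -> assigned | voices=[65 74 - - -]
Op 3: note_on(75): voice 2 is free -> assigned | voices=[65 74 75 - -]
Op 4: note_on(81): voice 3 is free -> assigned | voices=[65 74 75 81 -]
Op 5: note_on(79): voice 4 is free -> assigned | voices=[65 74 75 81 79]
Op 6: note_on(86): all voices busy, STEAL voice 0 (pitch 65, oldest) -> assign | voices=[86 74 75 81 79]
Op 7: note_on(85): all voices busy, STEAL voice 1 (pitch 74, oldest) -> assign | voices=[86 85 75 81 79]

Answer: 4 0 none none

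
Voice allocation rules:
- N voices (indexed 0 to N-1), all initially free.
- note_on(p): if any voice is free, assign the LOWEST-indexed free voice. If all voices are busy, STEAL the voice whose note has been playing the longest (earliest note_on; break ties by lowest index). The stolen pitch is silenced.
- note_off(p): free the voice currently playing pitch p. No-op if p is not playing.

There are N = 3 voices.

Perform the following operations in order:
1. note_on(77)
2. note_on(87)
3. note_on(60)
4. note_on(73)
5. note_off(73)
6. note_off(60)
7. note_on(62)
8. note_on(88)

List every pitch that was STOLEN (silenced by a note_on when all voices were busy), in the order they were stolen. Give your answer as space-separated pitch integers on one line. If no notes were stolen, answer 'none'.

Op 1: note_on(77): voice 0 is free -> assigned | voices=[77 - -]
Op 2: note_on(87): voice 1 is free -> assigned | voices=[77 87 -]
Op 3: note_on(60): voice 2 is free -> assigned | voices=[77 87 60]
Op 4: note_on(73): all voices busy, STEAL voice 0 (pitch 77, oldest) -> assign | voices=[73 87 60]
Op 5: note_off(73): free voice 0 | voices=[- 87 60]
Op 6: note_off(60): free voice 2 | voices=[- 87 -]
Op 7: note_on(62): voice 0 is free -> assigned | voices=[62 87 -]
Op 8: note_on(88): voice 2 is free -> assigned | voices=[62 87 88]

Answer: 77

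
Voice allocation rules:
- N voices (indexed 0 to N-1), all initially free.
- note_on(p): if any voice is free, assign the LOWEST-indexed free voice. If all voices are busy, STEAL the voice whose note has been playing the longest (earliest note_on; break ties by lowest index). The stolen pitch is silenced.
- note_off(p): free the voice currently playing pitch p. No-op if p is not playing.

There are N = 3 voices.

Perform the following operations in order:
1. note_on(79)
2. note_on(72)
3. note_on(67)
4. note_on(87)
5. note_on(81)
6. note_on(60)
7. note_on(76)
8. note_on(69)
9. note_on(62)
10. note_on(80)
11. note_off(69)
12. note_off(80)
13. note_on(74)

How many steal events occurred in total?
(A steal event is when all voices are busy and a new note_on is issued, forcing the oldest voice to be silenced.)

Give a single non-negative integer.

Answer: 7

Derivation:
Op 1: note_on(79): voice 0 is free -> assigned | voices=[79 - -]
Op 2: note_on(72): voice 1 is free -> assigned | voices=[79 72 -]
Op 3: note_on(67): voice 2 is free -> assigned | voices=[79 72 67]
Op 4: note_on(87): all voices busy, STEAL voice 0 (pitch 79, oldest) -> assign | voices=[87 72 67]
Op 5: note_on(81): all voices busy, STEAL voice 1 (pitch 72, oldest) -> assign | voices=[87 81 67]
Op 6: note_on(60): all voices busy, STEAL voice 2 (pitch 67, oldest) -> assign | voices=[87 81 60]
Op 7: note_on(76): all voices busy, STEAL voice 0 (pitch 87, oldest) -> assign | voices=[76 81 60]
Op 8: note_on(69): all voices busy, STEAL voice 1 (pitch 81, oldest) -> assign | voices=[76 69 60]
Op 9: note_on(62): all voices busy, STEAL voice 2 (pitch 60, oldest) -> assign | voices=[76 69 62]
Op 10: note_on(80): all voices busy, STEAL voice 0 (pitch 76, oldest) -> assign | voices=[80 69 62]
Op 11: note_off(69): free voice 1 | voices=[80 - 62]
Op 12: note_off(80): free voice 0 | voices=[- - 62]
Op 13: note_on(74): voice 0 is free -> assigned | voices=[74 - 62]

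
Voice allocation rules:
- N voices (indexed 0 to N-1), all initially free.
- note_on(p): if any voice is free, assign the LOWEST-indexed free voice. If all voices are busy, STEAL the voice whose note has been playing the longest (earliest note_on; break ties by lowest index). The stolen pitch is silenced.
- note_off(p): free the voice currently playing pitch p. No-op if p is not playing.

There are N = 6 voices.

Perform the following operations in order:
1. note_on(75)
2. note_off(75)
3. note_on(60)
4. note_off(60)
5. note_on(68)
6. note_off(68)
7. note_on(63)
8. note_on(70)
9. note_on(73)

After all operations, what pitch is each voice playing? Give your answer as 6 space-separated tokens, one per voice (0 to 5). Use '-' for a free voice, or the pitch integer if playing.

Answer: 63 70 73 - - -

Derivation:
Op 1: note_on(75): voice 0 is free -> assigned | voices=[75 - - - - -]
Op 2: note_off(75): free voice 0 | voices=[- - - - - -]
Op 3: note_on(60): voice 0 is free -> assigned | voices=[60 - - - - -]
Op 4: note_off(60): free voice 0 | voices=[- - - - - -]
Op 5: note_on(68): voice 0 is free -> assigned | voices=[68 - - - - -]
Op 6: note_off(68): free voice 0 | voices=[- - - - - -]
Op 7: note_on(63): voice 0 is free -> assigned | voices=[63 - - - - -]
Op 8: note_on(70): voice 1 is free -> assigned | voices=[63 70 - - - -]
Op 9: note_on(73): voice 2 is free -> assigned | voices=[63 70 73 - - -]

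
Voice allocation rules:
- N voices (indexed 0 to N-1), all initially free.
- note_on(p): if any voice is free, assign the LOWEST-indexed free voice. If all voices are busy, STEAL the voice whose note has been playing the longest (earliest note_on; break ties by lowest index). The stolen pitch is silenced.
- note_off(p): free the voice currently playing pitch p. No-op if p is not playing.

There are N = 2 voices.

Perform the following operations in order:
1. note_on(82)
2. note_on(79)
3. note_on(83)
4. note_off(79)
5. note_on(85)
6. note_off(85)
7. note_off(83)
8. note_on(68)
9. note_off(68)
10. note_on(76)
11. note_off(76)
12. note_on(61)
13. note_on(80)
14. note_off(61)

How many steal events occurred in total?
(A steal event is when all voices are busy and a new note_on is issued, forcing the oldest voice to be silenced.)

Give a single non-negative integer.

Answer: 1

Derivation:
Op 1: note_on(82): voice 0 is free -> assigned | voices=[82 -]
Op 2: note_on(79): voice 1 is free -> assigned | voices=[82 79]
Op 3: note_on(83): all voices busy, STEAL voice 0 (pitch 82, oldest) -> assign | voices=[83 79]
Op 4: note_off(79): free voice 1 | voices=[83 -]
Op 5: note_on(85): voice 1 is free -> assigned | voices=[83 85]
Op 6: note_off(85): free voice 1 | voices=[83 -]
Op 7: note_off(83): free voice 0 | voices=[- -]
Op 8: note_on(68): voice 0 is free -> assigned | voices=[68 -]
Op 9: note_off(68): free voice 0 | voices=[- -]
Op 10: note_on(76): voice 0 is free -> assigned | voices=[76 -]
Op 11: note_off(76): free voice 0 | voices=[- -]
Op 12: note_on(61): voice 0 is free -> assigned | voices=[61 -]
Op 13: note_on(80): voice 1 is free -> assigned | voices=[61 80]
Op 14: note_off(61): free voice 0 | voices=[- 80]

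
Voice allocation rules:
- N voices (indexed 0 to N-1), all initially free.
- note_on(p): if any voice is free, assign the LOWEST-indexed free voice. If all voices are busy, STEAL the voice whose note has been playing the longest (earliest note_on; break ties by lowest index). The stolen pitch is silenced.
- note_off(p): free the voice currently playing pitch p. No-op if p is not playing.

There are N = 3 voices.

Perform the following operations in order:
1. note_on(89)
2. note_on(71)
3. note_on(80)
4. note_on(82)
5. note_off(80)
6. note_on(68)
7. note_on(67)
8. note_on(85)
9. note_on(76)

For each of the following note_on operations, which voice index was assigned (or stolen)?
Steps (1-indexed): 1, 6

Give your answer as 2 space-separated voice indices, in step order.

Op 1: note_on(89): voice 0 is free -> assigned | voices=[89 - -]
Op 2: note_on(71): voice 1 is free -> assigned | voices=[89 71 -]
Op 3: note_on(80): voice 2 is free -> assigned | voices=[89 71 80]
Op 4: note_on(82): all voices busy, STEAL voice 0 (pitch 89, oldest) -> assign | voices=[82 71 80]
Op 5: note_off(80): free voice 2 | voices=[82 71 -]
Op 6: note_on(68): voice 2 is free -> assigned | voices=[82 71 68]
Op 7: note_on(67): all voices busy, STEAL voice 1 (pitch 71, oldest) -> assign | voices=[82 67 68]
Op 8: note_on(85): all voices busy, STEAL voice 0 (pitch 82, oldest) -> assign | voices=[85 67 68]
Op 9: note_on(76): all voices busy, STEAL voice 2 (pitch 68, oldest) -> assign | voices=[85 67 76]

Answer: 0 2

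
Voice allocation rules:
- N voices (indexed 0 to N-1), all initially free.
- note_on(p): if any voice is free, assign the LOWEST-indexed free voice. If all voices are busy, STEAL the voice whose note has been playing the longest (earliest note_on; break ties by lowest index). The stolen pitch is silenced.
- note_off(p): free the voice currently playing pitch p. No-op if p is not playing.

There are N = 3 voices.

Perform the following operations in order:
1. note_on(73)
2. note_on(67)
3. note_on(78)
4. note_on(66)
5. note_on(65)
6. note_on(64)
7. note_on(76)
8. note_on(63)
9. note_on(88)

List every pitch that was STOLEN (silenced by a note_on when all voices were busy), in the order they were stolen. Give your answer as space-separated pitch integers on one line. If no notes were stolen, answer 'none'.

Answer: 73 67 78 66 65 64

Derivation:
Op 1: note_on(73): voice 0 is free -> assigned | voices=[73 - -]
Op 2: note_on(67): voice 1 is free -> assigned | voices=[73 67 -]
Op 3: note_on(78): voice 2 is free -> assigned | voices=[73 67 78]
Op 4: note_on(66): all voices busy, STEAL voice 0 (pitch 73, oldest) -> assign | voices=[66 67 78]
Op 5: note_on(65): all voices busy, STEAL voice 1 (pitch 67, oldest) -> assign | voices=[66 65 78]
Op 6: note_on(64): all voices busy, STEAL voice 2 (pitch 78, oldest) -> assign | voices=[66 65 64]
Op 7: note_on(76): all voices busy, STEAL voice 0 (pitch 66, oldest) -> assign | voices=[76 65 64]
Op 8: note_on(63): all voices busy, STEAL voice 1 (pitch 65, oldest) -> assign | voices=[76 63 64]
Op 9: note_on(88): all voices busy, STEAL voice 2 (pitch 64, oldest) -> assign | voices=[76 63 88]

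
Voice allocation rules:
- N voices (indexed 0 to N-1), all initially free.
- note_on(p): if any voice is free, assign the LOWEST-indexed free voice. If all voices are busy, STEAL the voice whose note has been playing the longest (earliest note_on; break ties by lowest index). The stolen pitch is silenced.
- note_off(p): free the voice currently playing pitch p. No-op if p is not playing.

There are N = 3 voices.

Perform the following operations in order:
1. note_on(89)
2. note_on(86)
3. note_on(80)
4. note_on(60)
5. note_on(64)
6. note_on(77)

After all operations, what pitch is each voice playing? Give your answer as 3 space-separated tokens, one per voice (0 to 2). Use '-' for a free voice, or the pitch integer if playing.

Op 1: note_on(89): voice 0 is free -> assigned | voices=[89 - -]
Op 2: note_on(86): voice 1 is free -> assigned | voices=[89 86 -]
Op 3: note_on(80): voice 2 is free -> assigned | voices=[89 86 80]
Op 4: note_on(60): all voices busy, STEAL voice 0 (pitch 89, oldest) -> assign | voices=[60 86 80]
Op 5: note_on(64): all voices busy, STEAL voice 1 (pitch 86, oldest) -> assign | voices=[60 64 80]
Op 6: note_on(77): all voices busy, STEAL voice 2 (pitch 80, oldest) -> assign | voices=[60 64 77]

Answer: 60 64 77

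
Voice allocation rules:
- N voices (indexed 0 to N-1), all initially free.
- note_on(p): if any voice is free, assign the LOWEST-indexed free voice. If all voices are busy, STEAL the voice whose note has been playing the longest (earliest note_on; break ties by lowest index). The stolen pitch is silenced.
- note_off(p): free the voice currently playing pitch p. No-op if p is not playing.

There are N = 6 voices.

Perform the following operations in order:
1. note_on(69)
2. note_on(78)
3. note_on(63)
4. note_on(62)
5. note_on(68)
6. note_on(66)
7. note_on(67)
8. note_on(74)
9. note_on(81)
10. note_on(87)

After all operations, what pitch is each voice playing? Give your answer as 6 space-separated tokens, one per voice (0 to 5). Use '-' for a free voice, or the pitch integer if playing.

Op 1: note_on(69): voice 0 is free -> assigned | voices=[69 - - - - -]
Op 2: note_on(78): voice 1 is free -> assigned | voices=[69 78 - - - -]
Op 3: note_on(63): voice 2 is free -> assigned | voices=[69 78 63 - - -]
Op 4: note_on(62): voice 3 is free -> assigned | voices=[69 78 63 62 - -]
Op 5: note_on(68): voice 4 is free -> assigned | voices=[69 78 63 62 68 -]
Op 6: note_on(66): voice 5 is free -> assigned | voices=[69 78 63 62 68 66]
Op 7: note_on(67): all voices busy, STEAL voice 0 (pitch 69, oldest) -> assign | voices=[67 78 63 62 68 66]
Op 8: note_on(74): all voices busy, STEAL voice 1 (pitch 78, oldest) -> assign | voices=[67 74 63 62 68 66]
Op 9: note_on(81): all voices busy, STEAL voice 2 (pitch 63, oldest) -> assign | voices=[67 74 81 62 68 66]
Op 10: note_on(87): all voices busy, STEAL voice 3 (pitch 62, oldest) -> assign | voices=[67 74 81 87 68 66]

Answer: 67 74 81 87 68 66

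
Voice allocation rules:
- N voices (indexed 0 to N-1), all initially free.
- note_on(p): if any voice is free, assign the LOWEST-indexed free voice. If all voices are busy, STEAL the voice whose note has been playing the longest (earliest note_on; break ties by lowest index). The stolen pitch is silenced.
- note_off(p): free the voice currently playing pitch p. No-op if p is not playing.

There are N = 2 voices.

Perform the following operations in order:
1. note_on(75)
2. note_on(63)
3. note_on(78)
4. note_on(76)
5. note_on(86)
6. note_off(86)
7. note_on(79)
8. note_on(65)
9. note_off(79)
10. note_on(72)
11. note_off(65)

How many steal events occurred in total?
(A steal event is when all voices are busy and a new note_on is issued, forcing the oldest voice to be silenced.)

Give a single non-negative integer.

Answer: 4

Derivation:
Op 1: note_on(75): voice 0 is free -> assigned | voices=[75 -]
Op 2: note_on(63): voice 1 is free -> assigned | voices=[75 63]
Op 3: note_on(78): all voices busy, STEAL voice 0 (pitch 75, oldest) -> assign | voices=[78 63]
Op 4: note_on(76): all voices busy, STEAL voice 1 (pitch 63, oldest) -> assign | voices=[78 76]
Op 5: note_on(86): all voices busy, STEAL voice 0 (pitch 78, oldest) -> assign | voices=[86 76]
Op 6: note_off(86): free voice 0 | voices=[- 76]
Op 7: note_on(79): voice 0 is free -> assigned | voices=[79 76]
Op 8: note_on(65): all voices busy, STEAL voice 1 (pitch 76, oldest) -> assign | voices=[79 65]
Op 9: note_off(79): free voice 0 | voices=[- 65]
Op 10: note_on(72): voice 0 is free -> assigned | voices=[72 65]
Op 11: note_off(65): free voice 1 | voices=[72 -]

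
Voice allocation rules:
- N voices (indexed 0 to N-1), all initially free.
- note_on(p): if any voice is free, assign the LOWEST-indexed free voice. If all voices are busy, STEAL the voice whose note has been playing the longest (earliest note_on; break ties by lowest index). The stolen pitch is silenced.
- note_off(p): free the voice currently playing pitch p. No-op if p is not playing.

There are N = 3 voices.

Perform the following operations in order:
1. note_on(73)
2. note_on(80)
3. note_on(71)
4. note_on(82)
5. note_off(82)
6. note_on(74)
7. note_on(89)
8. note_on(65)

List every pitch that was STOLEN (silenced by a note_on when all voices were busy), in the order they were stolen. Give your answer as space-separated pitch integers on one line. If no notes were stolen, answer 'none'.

Answer: 73 80 71

Derivation:
Op 1: note_on(73): voice 0 is free -> assigned | voices=[73 - -]
Op 2: note_on(80): voice 1 is free -> assigned | voices=[73 80 -]
Op 3: note_on(71): voice 2 is free -> assigned | voices=[73 80 71]
Op 4: note_on(82): all voices busy, STEAL voice 0 (pitch 73, oldest) -> assign | voices=[82 80 71]
Op 5: note_off(82): free voice 0 | voices=[- 80 71]
Op 6: note_on(74): voice 0 is free -> assigned | voices=[74 80 71]
Op 7: note_on(89): all voices busy, STEAL voice 1 (pitch 80, oldest) -> assign | voices=[74 89 71]
Op 8: note_on(65): all voices busy, STEAL voice 2 (pitch 71, oldest) -> assign | voices=[74 89 65]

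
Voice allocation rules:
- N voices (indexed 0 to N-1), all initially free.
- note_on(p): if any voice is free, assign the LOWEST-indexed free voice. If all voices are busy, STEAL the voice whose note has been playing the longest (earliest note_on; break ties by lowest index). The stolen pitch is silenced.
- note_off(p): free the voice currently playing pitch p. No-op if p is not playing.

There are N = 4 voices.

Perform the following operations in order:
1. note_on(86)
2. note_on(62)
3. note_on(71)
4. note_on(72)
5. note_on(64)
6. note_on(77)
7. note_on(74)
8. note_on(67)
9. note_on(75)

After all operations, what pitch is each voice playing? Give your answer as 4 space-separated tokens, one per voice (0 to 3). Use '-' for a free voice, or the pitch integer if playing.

Op 1: note_on(86): voice 0 is free -> assigned | voices=[86 - - -]
Op 2: note_on(62): voice 1 is free -> assigned | voices=[86 62 - -]
Op 3: note_on(71): voice 2 is free -> assigned | voices=[86 62 71 -]
Op 4: note_on(72): voice 3 is free -> assigned | voices=[86 62 71 72]
Op 5: note_on(64): all voices busy, STEAL voice 0 (pitch 86, oldest) -> assign | voices=[64 62 71 72]
Op 6: note_on(77): all voices busy, STEAL voice 1 (pitch 62, oldest) -> assign | voices=[64 77 71 72]
Op 7: note_on(74): all voices busy, STEAL voice 2 (pitch 71, oldest) -> assign | voices=[64 77 74 72]
Op 8: note_on(67): all voices busy, STEAL voice 3 (pitch 72, oldest) -> assign | voices=[64 77 74 67]
Op 9: note_on(75): all voices busy, STEAL voice 0 (pitch 64, oldest) -> assign | voices=[75 77 74 67]

Answer: 75 77 74 67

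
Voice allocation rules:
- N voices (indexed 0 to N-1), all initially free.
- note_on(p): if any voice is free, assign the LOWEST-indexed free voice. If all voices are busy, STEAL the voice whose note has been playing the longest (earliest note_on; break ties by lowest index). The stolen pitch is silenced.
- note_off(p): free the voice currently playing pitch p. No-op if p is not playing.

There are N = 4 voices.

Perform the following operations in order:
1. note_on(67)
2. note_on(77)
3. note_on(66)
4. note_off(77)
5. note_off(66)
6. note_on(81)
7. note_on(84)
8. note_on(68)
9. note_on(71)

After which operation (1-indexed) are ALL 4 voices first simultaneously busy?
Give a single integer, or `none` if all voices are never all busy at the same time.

Answer: 8

Derivation:
Op 1: note_on(67): voice 0 is free -> assigned | voices=[67 - - -]
Op 2: note_on(77): voice 1 is free -> assigned | voices=[67 77 - -]
Op 3: note_on(66): voice 2 is free -> assigned | voices=[67 77 66 -]
Op 4: note_off(77): free voice 1 | voices=[67 - 66 -]
Op 5: note_off(66): free voice 2 | voices=[67 - - -]
Op 6: note_on(81): voice 1 is free -> assigned | voices=[67 81 - -]
Op 7: note_on(84): voice 2 is free -> assigned | voices=[67 81 84 -]
Op 8: note_on(68): voice 3 is free -> assigned | voices=[67 81 84 68]
Op 9: note_on(71): all voices busy, STEAL voice 0 (pitch 67, oldest) -> assign | voices=[71 81 84 68]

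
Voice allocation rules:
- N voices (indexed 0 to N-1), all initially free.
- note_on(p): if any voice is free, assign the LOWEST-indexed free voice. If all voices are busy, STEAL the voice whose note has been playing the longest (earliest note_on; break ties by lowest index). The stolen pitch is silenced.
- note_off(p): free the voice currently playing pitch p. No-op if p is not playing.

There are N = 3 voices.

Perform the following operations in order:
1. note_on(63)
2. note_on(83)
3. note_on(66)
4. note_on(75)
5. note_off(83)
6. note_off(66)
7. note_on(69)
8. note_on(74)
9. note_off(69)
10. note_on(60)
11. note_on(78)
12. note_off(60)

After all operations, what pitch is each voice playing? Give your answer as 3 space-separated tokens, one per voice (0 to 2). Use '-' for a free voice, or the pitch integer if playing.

Op 1: note_on(63): voice 0 is free -> assigned | voices=[63 - -]
Op 2: note_on(83): voice 1 is free -> assigned | voices=[63 83 -]
Op 3: note_on(66): voice 2 is free -> assigned | voices=[63 83 66]
Op 4: note_on(75): all voices busy, STEAL voice 0 (pitch 63, oldest) -> assign | voices=[75 83 66]
Op 5: note_off(83): free voice 1 | voices=[75 - 66]
Op 6: note_off(66): free voice 2 | voices=[75 - -]
Op 7: note_on(69): voice 1 is free -> assigned | voices=[75 69 -]
Op 8: note_on(74): voice 2 is free -> assigned | voices=[75 69 74]
Op 9: note_off(69): free voice 1 | voices=[75 - 74]
Op 10: note_on(60): voice 1 is free -> assigned | voices=[75 60 74]
Op 11: note_on(78): all voices busy, STEAL voice 0 (pitch 75, oldest) -> assign | voices=[78 60 74]
Op 12: note_off(60): free voice 1 | voices=[78 - 74]

Answer: 78 - 74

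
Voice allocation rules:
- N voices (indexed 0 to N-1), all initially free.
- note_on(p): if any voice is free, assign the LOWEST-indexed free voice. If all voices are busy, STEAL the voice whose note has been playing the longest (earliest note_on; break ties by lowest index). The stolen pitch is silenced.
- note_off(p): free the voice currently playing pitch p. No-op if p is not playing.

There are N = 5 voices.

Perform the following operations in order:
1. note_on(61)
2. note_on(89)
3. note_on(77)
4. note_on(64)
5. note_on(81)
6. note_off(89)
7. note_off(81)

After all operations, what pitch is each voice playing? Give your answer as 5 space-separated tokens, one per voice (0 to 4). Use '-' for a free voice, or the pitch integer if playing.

Answer: 61 - 77 64 -

Derivation:
Op 1: note_on(61): voice 0 is free -> assigned | voices=[61 - - - -]
Op 2: note_on(89): voice 1 is free -> assigned | voices=[61 89 - - -]
Op 3: note_on(77): voice 2 is free -> assigned | voices=[61 89 77 - -]
Op 4: note_on(64): voice 3 is free -> assigned | voices=[61 89 77 64 -]
Op 5: note_on(81): voice 4 is free -> assigned | voices=[61 89 77 64 81]
Op 6: note_off(89): free voice 1 | voices=[61 - 77 64 81]
Op 7: note_off(81): free voice 4 | voices=[61 - 77 64 -]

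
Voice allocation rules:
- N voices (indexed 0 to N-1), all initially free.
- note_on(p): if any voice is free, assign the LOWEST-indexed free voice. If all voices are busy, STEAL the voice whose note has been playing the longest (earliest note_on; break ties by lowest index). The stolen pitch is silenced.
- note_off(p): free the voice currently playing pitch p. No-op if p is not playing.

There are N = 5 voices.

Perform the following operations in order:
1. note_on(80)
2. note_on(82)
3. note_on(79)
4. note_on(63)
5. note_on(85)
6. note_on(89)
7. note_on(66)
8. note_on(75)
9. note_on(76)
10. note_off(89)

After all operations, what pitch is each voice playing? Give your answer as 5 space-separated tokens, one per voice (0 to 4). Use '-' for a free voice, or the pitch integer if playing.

Op 1: note_on(80): voice 0 is free -> assigned | voices=[80 - - - -]
Op 2: note_on(82): voice 1 is free -> assigned | voices=[80 82 - - -]
Op 3: note_on(79): voice 2 is free -> assigned | voices=[80 82 79 - -]
Op 4: note_on(63): voice 3 is free -> assigned | voices=[80 82 79 63 -]
Op 5: note_on(85): voice 4 is free -> assigned | voices=[80 82 79 63 85]
Op 6: note_on(89): all voices busy, STEAL voice 0 (pitch 80, oldest) -> assign | voices=[89 82 79 63 85]
Op 7: note_on(66): all voices busy, STEAL voice 1 (pitch 82, oldest) -> assign | voices=[89 66 79 63 85]
Op 8: note_on(75): all voices busy, STEAL voice 2 (pitch 79, oldest) -> assign | voices=[89 66 75 63 85]
Op 9: note_on(76): all voices busy, STEAL voice 3 (pitch 63, oldest) -> assign | voices=[89 66 75 76 85]
Op 10: note_off(89): free voice 0 | voices=[- 66 75 76 85]

Answer: - 66 75 76 85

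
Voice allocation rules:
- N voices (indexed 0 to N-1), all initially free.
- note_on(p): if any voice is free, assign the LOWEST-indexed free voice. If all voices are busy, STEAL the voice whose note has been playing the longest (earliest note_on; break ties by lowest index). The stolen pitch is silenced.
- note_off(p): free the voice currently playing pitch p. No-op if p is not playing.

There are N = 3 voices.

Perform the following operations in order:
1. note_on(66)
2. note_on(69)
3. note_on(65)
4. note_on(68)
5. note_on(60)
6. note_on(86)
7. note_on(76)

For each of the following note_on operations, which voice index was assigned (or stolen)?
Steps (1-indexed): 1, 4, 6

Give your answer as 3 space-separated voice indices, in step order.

Answer: 0 0 2

Derivation:
Op 1: note_on(66): voice 0 is free -> assigned | voices=[66 - -]
Op 2: note_on(69): voice 1 is free -> assigned | voices=[66 69 -]
Op 3: note_on(65): voice 2 is free -> assigned | voices=[66 69 65]
Op 4: note_on(68): all voices busy, STEAL voice 0 (pitch 66, oldest) -> assign | voices=[68 69 65]
Op 5: note_on(60): all voices busy, STEAL voice 1 (pitch 69, oldest) -> assign | voices=[68 60 65]
Op 6: note_on(86): all voices busy, STEAL voice 2 (pitch 65, oldest) -> assign | voices=[68 60 86]
Op 7: note_on(76): all voices busy, STEAL voice 0 (pitch 68, oldest) -> assign | voices=[76 60 86]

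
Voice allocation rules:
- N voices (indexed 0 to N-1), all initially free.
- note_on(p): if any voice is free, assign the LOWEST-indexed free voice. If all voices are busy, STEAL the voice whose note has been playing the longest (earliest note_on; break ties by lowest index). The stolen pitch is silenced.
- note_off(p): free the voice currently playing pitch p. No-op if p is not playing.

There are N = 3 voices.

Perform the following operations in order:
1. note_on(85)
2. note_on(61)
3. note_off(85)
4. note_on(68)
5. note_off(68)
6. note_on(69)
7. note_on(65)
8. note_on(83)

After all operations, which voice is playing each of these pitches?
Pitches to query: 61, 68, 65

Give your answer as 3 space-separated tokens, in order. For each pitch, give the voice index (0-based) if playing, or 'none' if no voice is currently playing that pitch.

Op 1: note_on(85): voice 0 is free -> assigned | voices=[85 - -]
Op 2: note_on(61): voice 1 is free -> assigned | voices=[85 61 -]
Op 3: note_off(85): free voice 0 | voices=[- 61 -]
Op 4: note_on(68): voice 0 is free -> assigned | voices=[68 61 -]
Op 5: note_off(68): free voice 0 | voices=[- 61 -]
Op 6: note_on(69): voice 0 is free -> assigned | voices=[69 61 -]
Op 7: note_on(65): voice 2 is free -> assigned | voices=[69 61 65]
Op 8: note_on(83): all voices busy, STEAL voice 1 (pitch 61, oldest) -> assign | voices=[69 83 65]

Answer: none none 2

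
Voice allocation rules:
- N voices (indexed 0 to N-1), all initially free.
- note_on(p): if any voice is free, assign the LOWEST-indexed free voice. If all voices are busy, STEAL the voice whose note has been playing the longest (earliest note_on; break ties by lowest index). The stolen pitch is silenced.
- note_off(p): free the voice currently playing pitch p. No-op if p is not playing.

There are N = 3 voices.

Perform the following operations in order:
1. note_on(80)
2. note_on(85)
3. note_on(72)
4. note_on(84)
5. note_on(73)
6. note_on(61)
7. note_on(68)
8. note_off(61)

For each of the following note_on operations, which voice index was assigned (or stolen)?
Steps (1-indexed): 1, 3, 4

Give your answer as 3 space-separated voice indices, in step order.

Op 1: note_on(80): voice 0 is free -> assigned | voices=[80 - -]
Op 2: note_on(85): voice 1 is free -> assigned | voices=[80 85 -]
Op 3: note_on(72): voice 2 is free -> assigned | voices=[80 85 72]
Op 4: note_on(84): all voices busy, STEAL voice 0 (pitch 80, oldest) -> assign | voices=[84 85 72]
Op 5: note_on(73): all voices busy, STEAL voice 1 (pitch 85, oldest) -> assign | voices=[84 73 72]
Op 6: note_on(61): all voices busy, STEAL voice 2 (pitch 72, oldest) -> assign | voices=[84 73 61]
Op 7: note_on(68): all voices busy, STEAL voice 0 (pitch 84, oldest) -> assign | voices=[68 73 61]
Op 8: note_off(61): free voice 2 | voices=[68 73 -]

Answer: 0 2 0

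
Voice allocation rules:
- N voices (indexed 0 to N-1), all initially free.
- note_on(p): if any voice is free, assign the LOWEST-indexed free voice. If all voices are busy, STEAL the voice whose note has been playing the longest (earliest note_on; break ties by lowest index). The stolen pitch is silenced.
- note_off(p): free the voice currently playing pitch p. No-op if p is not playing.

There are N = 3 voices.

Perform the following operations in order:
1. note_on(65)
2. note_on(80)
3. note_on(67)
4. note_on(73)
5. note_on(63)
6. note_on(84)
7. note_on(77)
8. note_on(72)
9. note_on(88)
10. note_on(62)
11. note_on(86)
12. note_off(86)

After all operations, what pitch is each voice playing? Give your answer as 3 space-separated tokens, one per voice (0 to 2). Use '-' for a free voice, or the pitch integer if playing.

Answer: 62 - 88

Derivation:
Op 1: note_on(65): voice 0 is free -> assigned | voices=[65 - -]
Op 2: note_on(80): voice 1 is free -> assigned | voices=[65 80 -]
Op 3: note_on(67): voice 2 is free -> assigned | voices=[65 80 67]
Op 4: note_on(73): all voices busy, STEAL voice 0 (pitch 65, oldest) -> assign | voices=[73 80 67]
Op 5: note_on(63): all voices busy, STEAL voice 1 (pitch 80, oldest) -> assign | voices=[73 63 67]
Op 6: note_on(84): all voices busy, STEAL voice 2 (pitch 67, oldest) -> assign | voices=[73 63 84]
Op 7: note_on(77): all voices busy, STEAL voice 0 (pitch 73, oldest) -> assign | voices=[77 63 84]
Op 8: note_on(72): all voices busy, STEAL voice 1 (pitch 63, oldest) -> assign | voices=[77 72 84]
Op 9: note_on(88): all voices busy, STEAL voice 2 (pitch 84, oldest) -> assign | voices=[77 72 88]
Op 10: note_on(62): all voices busy, STEAL voice 0 (pitch 77, oldest) -> assign | voices=[62 72 88]
Op 11: note_on(86): all voices busy, STEAL voice 1 (pitch 72, oldest) -> assign | voices=[62 86 88]
Op 12: note_off(86): free voice 1 | voices=[62 - 88]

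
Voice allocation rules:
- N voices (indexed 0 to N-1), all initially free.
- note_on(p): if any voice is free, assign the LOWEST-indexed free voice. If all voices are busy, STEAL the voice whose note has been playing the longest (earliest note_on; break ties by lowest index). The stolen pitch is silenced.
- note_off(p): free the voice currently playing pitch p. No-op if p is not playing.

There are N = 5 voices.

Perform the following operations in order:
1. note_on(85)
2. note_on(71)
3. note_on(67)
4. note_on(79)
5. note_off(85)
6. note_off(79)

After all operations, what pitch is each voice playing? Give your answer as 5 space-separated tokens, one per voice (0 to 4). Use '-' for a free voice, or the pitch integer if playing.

Op 1: note_on(85): voice 0 is free -> assigned | voices=[85 - - - -]
Op 2: note_on(71): voice 1 is free -> assigned | voices=[85 71 - - -]
Op 3: note_on(67): voice 2 is free -> assigned | voices=[85 71 67 - -]
Op 4: note_on(79): voice 3 is free -> assigned | voices=[85 71 67 79 -]
Op 5: note_off(85): free voice 0 | voices=[- 71 67 79 -]
Op 6: note_off(79): free voice 3 | voices=[- 71 67 - -]

Answer: - 71 67 - -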